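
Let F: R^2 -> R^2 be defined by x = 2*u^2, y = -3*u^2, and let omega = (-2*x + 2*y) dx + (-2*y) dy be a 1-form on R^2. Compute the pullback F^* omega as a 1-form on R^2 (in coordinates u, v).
F^* omega = (-76*u^3) du

Using F^*(f dg) = (f ∘ F) d(g ∘ F), substitute each coordinate x_i by F_i(u, v) in f_i, and replace dx_i by d F_i = (∂F_i/∂u) du + (∂F_i/∂v) dv.
  For the x component: f_1(F) = -10*u^2; d F_1 = (4*u) du + (0) dv
  For the y component: f_2(F) = 6*u^2; d F_2 = (-6*u) du + (0) dv
Combining and collecting du, dv coefficients:
  coeff of du: -76*u^3
  coeff of dv: 0
F^* omega = (-76*u^3) du.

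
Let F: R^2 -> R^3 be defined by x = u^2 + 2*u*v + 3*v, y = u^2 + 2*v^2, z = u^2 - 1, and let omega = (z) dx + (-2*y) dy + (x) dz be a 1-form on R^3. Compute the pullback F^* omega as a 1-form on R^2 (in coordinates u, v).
F^* omega = (6*u^2*v - 8*u*v^2 + 6*u*v - 2*u - 2*v) du + (2*u^3 - 8*u^2*v + 3*u^2 - 2*u - 16*v^3 - 3) dv

Using F^*(f dg) = (f ∘ F) d(g ∘ F), substitute each coordinate x_i by F_i(u, v) in f_i, and replace dx_i by d F_i = (∂F_i/∂u) du + (∂F_i/∂v) dv.
  For the x component: f_1(F) = u^2 - 1; d F_1 = (2*u + 2*v) du + (2*u + 3) dv
  For the y component: f_2(F) = -2*u^2 - 4*v^2; d F_2 = (2*u) du + (4*v) dv
  For the z component: f_3(F) = u^2 + 2*u*v + 3*v; d F_3 = (2*u) du + (0) dv
Combining and collecting du, dv coefficients:
  coeff of du: 6*u^2*v - 8*u*v^2 + 6*u*v - 2*u - 2*v
  coeff of dv: 2*u^3 - 8*u^2*v + 3*u^2 - 2*u - 16*v^3 - 3
F^* omega = (6*u^2*v - 8*u*v^2 + 6*u*v - 2*u - 2*v) du + (2*u^3 - 8*u^2*v + 3*u^2 - 2*u - 16*v^3 - 3) dv.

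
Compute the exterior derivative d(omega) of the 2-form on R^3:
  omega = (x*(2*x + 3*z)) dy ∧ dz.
d(omega) = (4*x + 3*z) dx ∧ dy ∧ dz

For a 2-form omega = sum_{i<j} g_{ij} dx_i ∧ dx_j, the exterior derivative is
  d(omega) = sum_{i<j} d(g_{ij}) ∧ dx_i ∧ dx_j = sum_{i<j, k} (∂g_{ij}/∂x_k) dx_k ∧ dx_i ∧ dx_j.
Expand each term, using dx_k ∧ dx_i ∧ dx_j = sgn(permutation) dx_{(a)} ∧ dx_{(b)} ∧ dx_{(c)} with (a < b < c) sorted:
  d(x*(2*x + 3*z)) includes (∂/∂x)(x*(2*x + 3*z)) dx = (4*x + 3*z) dx, which multiplied by dy ∧ dz gives (4*x + 3*z) dx ∧ dy ∧ dz
Collecting like 3-forms: d(omega) = (4*x + 3*z) dx ∧ dy ∧ dz.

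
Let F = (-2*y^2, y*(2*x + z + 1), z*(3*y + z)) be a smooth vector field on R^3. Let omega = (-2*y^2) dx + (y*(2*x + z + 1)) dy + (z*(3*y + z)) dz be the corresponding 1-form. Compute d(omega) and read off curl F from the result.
d(omega) = (-y + 3*z) dy ∧ dz + (0) dz ∧ dx + (6*y) dx ∧ dy; curl F = (-y + 3*z, 0, 6*y)

d omega = sum_{i<j} (∂f_j/∂x_i - ∂f_i/∂x_j) dx_i ∧ dx_j. Under the identification (dy ∧ dz, dz ∧ dx, dx ∧ dy) ↔ (e_x, e_y, e_z), the coefficients are exactly the components of curl F. Compute:
  ∂R/∂y - ∂Q/∂z = (3*z) - (y) = -y + 3*z
  ∂P/∂z - ∂R/∂x = (0) - (0) = 0
  ∂Q/∂x - ∂P/∂y = (2*y) - (-4*y) = 6*y.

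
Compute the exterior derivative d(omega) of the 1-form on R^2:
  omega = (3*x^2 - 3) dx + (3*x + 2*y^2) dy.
d(omega) = (3) dx ∧ dy

For a 1-form omega = sum_i f_i dx_i, the exterior derivative is
  d(omega) = sum_{i < j} (∂f_j/∂x_i - ∂f_i/∂x_j) dx_i ∧ dx_j.
  coefficient of dx ∧ dy: ∂f_2/∂x - ∂f_1/∂y = ∂(3*x + 2*y^2)/∂x - ∂(3*x^2 - 3)/∂y = 3
Assembling: d(omega) = (3) dx ∧ dy.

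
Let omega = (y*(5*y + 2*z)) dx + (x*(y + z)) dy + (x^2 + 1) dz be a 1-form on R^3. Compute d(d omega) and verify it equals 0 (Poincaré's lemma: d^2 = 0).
d(d omega) = 0

Step 1: d omega = sum_{i<j} (∂f_j/∂x_i - ∂f_i/∂x_j) dx_i ∧ dx_j:
  coeff of dx ∧ dy: -9*y - z
  coeff of dx ∧ dz: 2*x - 2*y
  coeff of dy ∧ dz: -x
Step 2: Apply d again to each 2-form coefficient. The only possible 3-form in R^3 is dx ∧ dy ∧ dz, with coefficient
  ∂(coeff of dy∧dz)/∂x - ∂(coeff of dx∧dz)/∂y + ∂(coeff of dx∧dy)/∂z
  = ∂/∂x (-x) - ∂/∂y (2*x - 2*y) + ∂/∂z (-9*y - z).
Each of these terms simplifies to sums of mixed partials that cancel in pairs. The result is 0 (by equality of mixed partials for smooth functions — Schwarz / Clairaut).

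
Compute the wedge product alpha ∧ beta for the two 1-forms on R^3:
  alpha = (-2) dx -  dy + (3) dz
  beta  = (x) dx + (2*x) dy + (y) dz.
alpha ∧ beta = (-3*x) dx ∧ dy + (-3*x - 2*y) dx ∧ dz + (-6*x - y) dy ∧ dz

Distribute the wedge, using dx_i ∧ dx_j = -dx_j ∧ dx_i and dx_i ∧ dx_i = 0. For each pair (i, j) with i < j, the coefficient of dx_i ∧ dx_j in alpha ∧ beta is (alpha_i * beta_j - alpha_j * beta_i). Collecting: alpha ∧ beta = (-3*x) dx ∧ dy + (-3*x - 2*y) dx ∧ dz + (-6*x - y) dy ∧ dz.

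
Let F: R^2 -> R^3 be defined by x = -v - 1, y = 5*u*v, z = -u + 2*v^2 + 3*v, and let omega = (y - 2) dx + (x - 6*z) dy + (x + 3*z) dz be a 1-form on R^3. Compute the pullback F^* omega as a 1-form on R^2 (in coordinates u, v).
F^* omega = (30*u*v + 3*u - 60*v^3 - 101*v^2 - 13*v + 1) du + (30*u^2 - 60*u*v^2 - 112*u*v - 14*u + 24*v^3 + 50*v^2 + 20*v - 1) dv

Using F^*(f dg) = (f ∘ F) d(g ∘ F), substitute each coordinate x_i by F_i(u, v) in f_i, and replace dx_i by d F_i = (∂F_i/∂u) du + (∂F_i/∂v) dv.
  For the x component: f_1(F) = 5*u*v - 2; d F_1 = (0) du + (-1) dv
  For the y component: f_2(F) = 6*u - 12*v^2 - 19*v - 1; d F_2 = (5*v) du + (5*u) dv
  For the z component: f_3(F) = -3*u + 6*v^2 + 8*v - 1; d F_3 = (-1) du + (4*v + 3) dv
Combining and collecting du, dv coefficients:
  coeff of du: 30*u*v + 3*u - 60*v^3 - 101*v^2 - 13*v + 1
  coeff of dv: 30*u^2 - 60*u*v^2 - 112*u*v - 14*u + 24*v^3 + 50*v^2 + 20*v - 1
F^* omega = (30*u*v + 3*u - 60*v^3 - 101*v^2 - 13*v + 1) du + (30*u^2 - 60*u*v^2 - 112*u*v - 14*u + 24*v^3 + 50*v^2 + 20*v - 1) dv.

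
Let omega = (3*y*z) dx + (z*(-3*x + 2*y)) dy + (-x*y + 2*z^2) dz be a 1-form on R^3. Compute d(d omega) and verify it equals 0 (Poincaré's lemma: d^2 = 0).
d(d omega) = 0

Step 1: d omega = sum_{i<j} (∂f_j/∂x_i - ∂f_i/∂x_j) dx_i ∧ dx_j:
  coeff of dx ∧ dy: -6*z
  coeff of dx ∧ dz: -4*y
  coeff of dy ∧ dz: 2*x - 2*y
Step 2: Apply d again to each 2-form coefficient. The only possible 3-form in R^3 is dx ∧ dy ∧ dz, with coefficient
  ∂(coeff of dy∧dz)/∂x - ∂(coeff of dx∧dz)/∂y + ∂(coeff of dx∧dy)/∂z
  = ∂/∂x (2*x - 2*y) - ∂/∂y (-4*y) + ∂/∂z (-6*z).
Each of these terms simplifies to sums of mixed partials that cancel in pairs. The result is 0 (by equality of mixed partials for smooth functions — Schwarz / Clairaut).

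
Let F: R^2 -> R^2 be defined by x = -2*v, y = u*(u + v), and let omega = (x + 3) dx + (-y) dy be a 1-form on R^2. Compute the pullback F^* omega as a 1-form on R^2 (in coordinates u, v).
F^* omega = (u*(-2*u^2 - 3*u*v - v^2)) du + (-u^3 - u^2*v + 4*v - 6) dv

Using F^*(f dg) = (f ∘ F) d(g ∘ F), substitute each coordinate x_i by F_i(u, v) in f_i, and replace dx_i by d F_i = (∂F_i/∂u) du + (∂F_i/∂v) dv.
  For the x component: f_1(F) = 3 - 2*v; d F_1 = (0) du + (-2) dv
  For the y component: f_2(F) = u*(-u - v); d F_2 = (2*u + v) du + (u) dv
Combining and collecting du, dv coefficients:
  coeff of du: u*(-2*u^2 - 3*u*v - v^2)
  coeff of dv: -u^3 - u^2*v + 4*v - 6
F^* omega = (u*(-2*u^2 - 3*u*v - v^2)) du + (-u^3 - u^2*v + 4*v - 6) dv.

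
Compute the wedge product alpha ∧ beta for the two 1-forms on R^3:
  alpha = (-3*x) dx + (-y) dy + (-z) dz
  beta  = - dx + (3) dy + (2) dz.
alpha ∧ beta = (-9*x - y) dx ∧ dy + (-6*x - z) dx ∧ dz + (-2*y + 3*z) dy ∧ dz

Distribute the wedge, using dx_i ∧ dx_j = -dx_j ∧ dx_i and dx_i ∧ dx_i = 0. For each pair (i, j) with i < j, the coefficient of dx_i ∧ dx_j in alpha ∧ beta is (alpha_i * beta_j - alpha_j * beta_i). Collecting: alpha ∧ beta = (-9*x - y) dx ∧ dy + (-6*x - z) dx ∧ dz + (-2*y + 3*z) dy ∧ dz.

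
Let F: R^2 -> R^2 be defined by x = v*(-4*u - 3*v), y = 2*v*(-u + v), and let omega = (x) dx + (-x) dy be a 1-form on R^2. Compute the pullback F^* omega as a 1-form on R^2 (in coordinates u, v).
F^* omega = (v^2*(8*u + 6*v)) du + (2*v*(4*u^2 + 23*u*v + 15*v^2)) dv

Using F^*(f dg) = (f ∘ F) d(g ∘ F), substitute each coordinate x_i by F_i(u, v) in f_i, and replace dx_i by d F_i = (∂F_i/∂u) du + (∂F_i/∂v) dv.
  For the x component: f_1(F) = v*(-4*u - 3*v); d F_1 = (-4*v) du + (-4*u - 6*v) dv
  For the y component: f_2(F) = v*(4*u + 3*v); d F_2 = (-2*v) du + (-2*u + 4*v) dv
Combining and collecting du, dv coefficients:
  coeff of du: v^2*(8*u + 6*v)
  coeff of dv: 2*v*(4*u^2 + 23*u*v + 15*v^2)
F^* omega = (v^2*(8*u + 6*v)) du + (2*v*(4*u^2 + 23*u*v + 15*v^2)) dv.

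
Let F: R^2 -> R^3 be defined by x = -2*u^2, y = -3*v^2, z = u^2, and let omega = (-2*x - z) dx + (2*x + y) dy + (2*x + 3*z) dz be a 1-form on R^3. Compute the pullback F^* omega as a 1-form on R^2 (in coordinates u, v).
F^* omega = (-14*u^3) du + (24*u^2*v + 18*v^3) dv

Using F^*(f dg) = (f ∘ F) d(g ∘ F), substitute each coordinate x_i by F_i(u, v) in f_i, and replace dx_i by d F_i = (∂F_i/∂u) du + (∂F_i/∂v) dv.
  For the x component: f_1(F) = 3*u^2; d F_1 = (-4*u) du + (0) dv
  For the y component: f_2(F) = -4*u^2 - 3*v^2; d F_2 = (0) du + (-6*v) dv
  For the z component: f_3(F) = -u^2; d F_3 = (2*u) du + (0) dv
Combining and collecting du, dv coefficients:
  coeff of du: -14*u^3
  coeff of dv: 24*u^2*v + 18*v^3
F^* omega = (-14*u^3) du + (24*u^2*v + 18*v^3) dv.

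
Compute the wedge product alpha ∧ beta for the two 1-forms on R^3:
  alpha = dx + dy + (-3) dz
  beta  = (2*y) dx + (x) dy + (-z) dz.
alpha ∧ beta = (x - 2*y) dx ∧ dy + (6*y - z) dx ∧ dz + (3*x - z) dy ∧ dz

Distribute the wedge, using dx_i ∧ dx_j = -dx_j ∧ dx_i and dx_i ∧ dx_i = 0. For each pair (i, j) with i < j, the coefficient of dx_i ∧ dx_j in alpha ∧ beta is (alpha_i * beta_j - alpha_j * beta_i). Collecting: alpha ∧ beta = (x - 2*y) dx ∧ dy + (6*y - z) dx ∧ dz + (3*x - z) dy ∧ dz.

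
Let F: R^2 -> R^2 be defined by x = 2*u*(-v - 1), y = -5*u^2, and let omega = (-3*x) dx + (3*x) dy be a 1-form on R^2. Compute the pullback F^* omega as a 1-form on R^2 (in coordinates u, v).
F^* omega = (12*u*(5*u*v + 5*u - v^2 - 2*v - 1)) du + (12*u^2*(-v - 1)) dv

Using F^*(f dg) = (f ∘ F) d(g ∘ F), substitute each coordinate x_i by F_i(u, v) in f_i, and replace dx_i by d F_i = (∂F_i/∂u) du + (∂F_i/∂v) dv.
  For the x component: f_1(F) = 6*u*(v + 1); d F_1 = (-2*v - 2) du + (-2*u) dv
  For the y component: f_2(F) = 6*u*(-v - 1); d F_2 = (-10*u) du + (0) dv
Combining and collecting du, dv coefficients:
  coeff of du: 12*u*(5*u*v + 5*u - v^2 - 2*v - 1)
  coeff of dv: 12*u^2*(-v - 1)
F^* omega = (12*u*(5*u*v + 5*u - v^2 - 2*v - 1)) du + (12*u^2*(-v - 1)) dv.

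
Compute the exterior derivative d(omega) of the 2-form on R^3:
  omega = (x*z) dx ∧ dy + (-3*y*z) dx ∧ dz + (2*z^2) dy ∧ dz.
d(omega) = (x + 3*z) dx ∧ dy ∧ dz

For a 2-form omega = sum_{i<j} g_{ij} dx_i ∧ dx_j, the exterior derivative is
  d(omega) = sum_{i<j} d(g_{ij}) ∧ dx_i ∧ dx_j = sum_{i<j, k} (∂g_{ij}/∂x_k) dx_k ∧ dx_i ∧ dx_j.
Expand each term, using dx_k ∧ dx_i ∧ dx_j = sgn(permutation) dx_{(a)} ∧ dx_{(b)} ∧ dx_{(c)} with (a < b < c) sorted:
  d(x*z) includes (∂/∂z)(x*z) dz = (x) dz, which multiplied by dx ∧ dy gives (x) dx ∧ dy ∧ dz
  d(-3*y*z) includes (∂/∂y)(-3*y*z) dy = (-3*z) dy, which multiplied by dx ∧ dz gives (3*z) dx ∧ dy ∧ dz
Collecting like 3-forms: d(omega) = (x + 3*z) dx ∧ dy ∧ dz.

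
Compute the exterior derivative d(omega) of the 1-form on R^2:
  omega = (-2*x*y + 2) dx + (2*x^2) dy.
d(omega) = (6*x) dx ∧ dy

For a 1-form omega = sum_i f_i dx_i, the exterior derivative is
  d(omega) = sum_{i < j} (∂f_j/∂x_i - ∂f_i/∂x_j) dx_i ∧ dx_j.
  coefficient of dx ∧ dy: ∂f_2/∂x - ∂f_1/∂y = ∂(2*x^2)/∂x - ∂(-2*x*y + 2)/∂y = 6*x
Assembling: d(omega) = (6*x) dx ∧ dy.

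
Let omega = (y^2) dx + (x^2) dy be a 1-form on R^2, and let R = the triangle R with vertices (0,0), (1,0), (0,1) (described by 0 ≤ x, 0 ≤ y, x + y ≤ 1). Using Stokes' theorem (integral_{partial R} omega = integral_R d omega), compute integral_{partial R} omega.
integral_(partial R) omega = 0

Stokes: integral_partial_R omega = integral_R d omega with d omega = (∂Q/∂x - ∂P/∂y) dx ∧ dy.
  ∂Q/∂x = 2*x
  ∂P/∂y = 2*y
  integrand = ∂Q/∂x - ∂P/∂y = 2*x - 2*y.
Integrating over R: integral_0^1 integral_0^{1-x} (2*x - 2*y) dy dx = 0.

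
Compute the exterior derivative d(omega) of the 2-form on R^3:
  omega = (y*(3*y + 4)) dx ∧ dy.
d(omega) = 0

For a 2-form omega = sum_{i<j} g_{ij} dx_i ∧ dx_j, the exterior derivative is
  d(omega) = sum_{i<j} d(g_{ij}) ∧ dx_i ∧ dx_j = sum_{i<j, k} (∂g_{ij}/∂x_k) dx_k ∧ dx_i ∧ dx_j.
Expand each term, using dx_k ∧ dx_i ∧ dx_j = sgn(permutation) dx_{(a)} ∧ dx_{(b)} ∧ dx_{(c)} with (a < b < c) sorted:

Collecting like 3-forms: d(omega) = 0.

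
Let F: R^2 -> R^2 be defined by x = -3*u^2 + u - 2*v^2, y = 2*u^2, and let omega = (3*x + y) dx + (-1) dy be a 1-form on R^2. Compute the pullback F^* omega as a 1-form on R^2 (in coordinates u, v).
F^* omega = (42*u^3 - 25*u^2 + 36*u*v^2 - u - 6*v^2) du + (4*v*(7*u^2 - 3*u + 6*v^2)) dv

Using F^*(f dg) = (f ∘ F) d(g ∘ F), substitute each coordinate x_i by F_i(u, v) in f_i, and replace dx_i by d F_i = (∂F_i/∂u) du + (∂F_i/∂v) dv.
  For the x component: f_1(F) = -7*u^2 + 3*u - 6*v^2; d F_1 = (1 - 6*u) du + (-4*v) dv
  For the y component: f_2(F) = -1; d F_2 = (4*u) du + (0) dv
Combining and collecting du, dv coefficients:
  coeff of du: 42*u^3 - 25*u^2 + 36*u*v^2 - u - 6*v^2
  coeff of dv: 4*v*(7*u^2 - 3*u + 6*v^2)
F^* omega = (42*u^3 - 25*u^2 + 36*u*v^2 - u - 6*v^2) du + (4*v*(7*u^2 - 3*u + 6*v^2)) dv.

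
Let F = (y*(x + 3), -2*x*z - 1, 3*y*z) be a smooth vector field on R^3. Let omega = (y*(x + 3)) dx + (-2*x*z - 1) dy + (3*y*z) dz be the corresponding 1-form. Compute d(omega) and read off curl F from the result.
d(omega) = (2*x + 3*z) dy ∧ dz + (0) dz ∧ dx + (-x - 2*z - 3) dx ∧ dy; curl F = (2*x + 3*z, 0, -x - 2*z - 3)

d omega = sum_{i<j} (∂f_j/∂x_i - ∂f_i/∂x_j) dx_i ∧ dx_j. Under the identification (dy ∧ dz, dz ∧ dx, dx ∧ dy) ↔ (e_x, e_y, e_z), the coefficients are exactly the components of curl F. Compute:
  ∂R/∂y - ∂Q/∂z = (3*z) - (-2*x) = 2*x + 3*z
  ∂P/∂z - ∂R/∂x = (0) - (0) = 0
  ∂Q/∂x - ∂P/∂y = (-2*z) - (x + 3) = -x - 2*z - 3.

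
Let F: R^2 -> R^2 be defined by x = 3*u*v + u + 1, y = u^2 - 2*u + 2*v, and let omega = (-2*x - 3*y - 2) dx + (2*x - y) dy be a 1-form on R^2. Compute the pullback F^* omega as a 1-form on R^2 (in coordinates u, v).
F^* omega = (-2*u^3 + 3*u^2*v + 7*u^2 - 18*u*v^2 - 10*u*v - 18*v^2 - 14*v - 8) du + (-9*u^3 - 18*u^2*v + 10*u^2 - 6*u*v - 4*u - 4*v + 4) dv

Using F^*(f dg) = (f ∘ F) d(g ∘ F), substitute each coordinate x_i by F_i(u, v) in f_i, and replace dx_i by d F_i = (∂F_i/∂u) du + (∂F_i/∂v) dv.
  For the x component: f_1(F) = -3*u^2 - 6*u*v + 4*u - 6*v - 4; d F_1 = (3*v + 1) du + (3*u) dv
  For the y component: f_2(F) = -u^2 + 6*u*v + 4*u - 2*v + 2; d F_2 = (2*u - 2) du + (2) dv
Combining and collecting du, dv coefficients:
  coeff of du: -2*u^3 + 3*u^2*v + 7*u^2 - 18*u*v^2 - 10*u*v - 18*v^2 - 14*v - 8
  coeff of dv: -9*u^3 - 18*u^2*v + 10*u^2 - 6*u*v - 4*u - 4*v + 4
F^* omega = (-2*u^3 + 3*u^2*v + 7*u^2 - 18*u*v^2 - 10*u*v - 18*v^2 - 14*v - 8) du + (-9*u^3 - 18*u^2*v + 10*u^2 - 6*u*v - 4*u - 4*v + 4) dv.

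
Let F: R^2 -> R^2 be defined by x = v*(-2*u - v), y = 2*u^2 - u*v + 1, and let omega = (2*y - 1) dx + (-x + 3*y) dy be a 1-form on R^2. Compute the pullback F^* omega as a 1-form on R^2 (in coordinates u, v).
F^* omega = (24*u^3 - 18*u^2*v + 9*u*v^2 + 12*u - v^3 - 5*v) du + (-14*u^3 - 3*u^2*v + 3*u*v^2 - 5*u - 2*v) dv

Using F^*(f dg) = (f ∘ F) d(g ∘ F), substitute each coordinate x_i by F_i(u, v) in f_i, and replace dx_i by d F_i = (∂F_i/∂u) du + (∂F_i/∂v) dv.
  For the x component: f_1(F) = 4*u^2 - 2*u*v + 1; d F_1 = (-2*v) du + (-2*u - 2*v) dv
  For the y component: f_2(F) = 6*u^2 - u*v + v^2 + 3; d F_2 = (4*u - v) du + (-u) dv
Combining and collecting du, dv coefficients:
  coeff of du: 24*u^3 - 18*u^2*v + 9*u*v^2 + 12*u - v^3 - 5*v
  coeff of dv: -14*u^3 - 3*u^2*v + 3*u*v^2 - 5*u - 2*v
F^* omega = (24*u^3 - 18*u^2*v + 9*u*v^2 + 12*u - v^3 - 5*v) du + (-14*u^3 - 3*u^2*v + 3*u*v^2 - 5*u - 2*v) dv.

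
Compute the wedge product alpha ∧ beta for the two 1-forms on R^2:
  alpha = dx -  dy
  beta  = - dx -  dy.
alpha ∧ beta = (-2) dx ∧ dy

Distribute the wedge, using dx_i ∧ dx_j = -dx_j ∧ dx_i and dx_i ∧ dx_i = 0. For each pair (i, j) with i < j, the coefficient of dx_i ∧ dx_j in alpha ∧ beta is (alpha_i * beta_j - alpha_j * beta_i). Collecting: alpha ∧ beta = (-2) dx ∧ dy.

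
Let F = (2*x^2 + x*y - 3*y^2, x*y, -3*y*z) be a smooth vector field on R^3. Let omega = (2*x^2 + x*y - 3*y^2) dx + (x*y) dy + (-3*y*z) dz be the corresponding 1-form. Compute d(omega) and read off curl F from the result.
d(omega) = (-3*z) dy ∧ dz + (0) dz ∧ dx + (-x + 7*y) dx ∧ dy; curl F = (-3*z, 0, -x + 7*y)

d omega = sum_{i<j} (∂f_j/∂x_i - ∂f_i/∂x_j) dx_i ∧ dx_j. Under the identification (dy ∧ dz, dz ∧ dx, dx ∧ dy) ↔ (e_x, e_y, e_z), the coefficients are exactly the components of curl F. Compute:
  ∂R/∂y - ∂Q/∂z = (-3*z) - (0) = -3*z
  ∂P/∂z - ∂R/∂x = (0) - (0) = 0
  ∂Q/∂x - ∂P/∂y = (y) - (x - 6*y) = -x + 7*y.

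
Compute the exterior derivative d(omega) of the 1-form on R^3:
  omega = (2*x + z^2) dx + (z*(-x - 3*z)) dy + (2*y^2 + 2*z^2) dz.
d(omega) = (-z) dx ∧ dy + (-2*z) dx ∧ dz + (x + 4*y + 6*z) dy ∧ dz

For a 1-form omega = sum_i f_i dx_i, the exterior derivative is
  d(omega) = sum_{i < j} (∂f_j/∂x_i - ∂f_i/∂x_j) dx_i ∧ dx_j.
  coefficient of dx ∧ dy: ∂f_2/∂x - ∂f_1/∂y = ∂(z*(-x - 3*z))/∂x - ∂(2*x + z^2)/∂y = -z
  coefficient of dx ∧ dz: ∂f_3/∂x - ∂f_1/∂z = ∂(2*y^2 + 2*z^2)/∂x - ∂(2*x + z^2)/∂z = -2*z
  coefficient of dy ∧ dz: ∂f_3/∂y - ∂f_2/∂z = ∂(2*y^2 + 2*z^2)/∂y - ∂(z*(-x - 3*z))/∂z = x + 4*y + 6*z
Assembling: d(omega) = (-z) dx ∧ dy + (-2*z) dx ∧ dz + (x + 4*y + 6*z) dy ∧ dz.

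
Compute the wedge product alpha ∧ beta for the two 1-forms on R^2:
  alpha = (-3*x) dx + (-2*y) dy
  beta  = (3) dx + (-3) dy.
alpha ∧ beta = (9*x + 6*y) dx ∧ dy

Distribute the wedge, using dx_i ∧ dx_j = -dx_j ∧ dx_i and dx_i ∧ dx_i = 0. For each pair (i, j) with i < j, the coefficient of dx_i ∧ dx_j in alpha ∧ beta is (alpha_i * beta_j - alpha_j * beta_i). Collecting: alpha ∧ beta = (9*x + 6*y) dx ∧ dy.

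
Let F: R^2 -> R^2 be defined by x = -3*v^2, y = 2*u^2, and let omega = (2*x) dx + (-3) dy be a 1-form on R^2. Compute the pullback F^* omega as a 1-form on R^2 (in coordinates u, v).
F^* omega = (-12*u) du + (36*v^3) dv

Using F^*(f dg) = (f ∘ F) d(g ∘ F), substitute each coordinate x_i by F_i(u, v) in f_i, and replace dx_i by d F_i = (∂F_i/∂u) du + (∂F_i/∂v) dv.
  For the x component: f_1(F) = -6*v^2; d F_1 = (0) du + (-6*v) dv
  For the y component: f_2(F) = -3; d F_2 = (4*u) du + (0) dv
Combining and collecting du, dv coefficients:
  coeff of du: -12*u
  coeff of dv: 36*v^3
F^* omega = (-12*u) du + (36*v^3) dv.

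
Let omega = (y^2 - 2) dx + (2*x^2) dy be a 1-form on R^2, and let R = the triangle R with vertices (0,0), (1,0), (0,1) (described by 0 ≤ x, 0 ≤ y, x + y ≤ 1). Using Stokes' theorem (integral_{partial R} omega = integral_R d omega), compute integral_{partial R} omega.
integral_(partial R) omega = 1/3

Stokes: integral_partial_R omega = integral_R d omega with d omega = (∂Q/∂x - ∂P/∂y) dx ∧ dy.
  ∂Q/∂x = 4*x
  ∂P/∂y = 2*y
  integrand = ∂Q/∂x - ∂P/∂y = 4*x - 2*y.
Integrating over R: integral_0^1 integral_0^{1-x} (4*x - 2*y) dy dx = 1/3.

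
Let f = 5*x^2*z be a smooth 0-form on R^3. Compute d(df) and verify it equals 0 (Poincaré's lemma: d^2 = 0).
d(df) = 0

Step 1: df = sum_i (∂f/∂x_i) dx_i = (10*x*z) dx + (0) dy + (5*x^2) dz.
Step 2: Apply d again. Using the 1-form formula, the coefficient of dx ∧ dy in d(df) is ∂^2 f/∂x ∂y - ∂^2 f/∂y ∂x = (0) - (0) = 0 (equality of mixed partials for smooth f).
Similarly for dx ∧ dz and dy ∧ dz — all coefficients vanish. So d(df) = 0.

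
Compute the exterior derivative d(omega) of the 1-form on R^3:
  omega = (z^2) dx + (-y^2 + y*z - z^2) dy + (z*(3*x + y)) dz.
d(omega) = (z) dx ∧ dz + (-y + 3*z) dy ∧ dz

For a 1-form omega = sum_i f_i dx_i, the exterior derivative is
  d(omega) = sum_{i < j} (∂f_j/∂x_i - ∂f_i/∂x_j) dx_i ∧ dx_j.
  coefficient of dx ∧ dz: ∂f_3/∂x - ∂f_1/∂z = ∂(z*(3*x + y))/∂x - ∂(z^2)/∂z = z
  coefficient of dy ∧ dz: ∂f_3/∂y - ∂f_2/∂z = ∂(z*(3*x + y))/∂y - ∂(-y^2 + y*z - z^2)/∂z = -y + 3*z
Assembling: d(omega) = (z) dx ∧ dz + (-y + 3*z) dy ∧ dz.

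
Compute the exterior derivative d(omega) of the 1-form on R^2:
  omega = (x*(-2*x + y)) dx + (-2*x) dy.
d(omega) = (-x - 2) dx ∧ dy

For a 1-form omega = sum_i f_i dx_i, the exterior derivative is
  d(omega) = sum_{i < j} (∂f_j/∂x_i - ∂f_i/∂x_j) dx_i ∧ dx_j.
  coefficient of dx ∧ dy: ∂f_2/∂x - ∂f_1/∂y = ∂(-2*x)/∂x - ∂(x*(-2*x + y))/∂y = -x - 2
Assembling: d(omega) = (-x - 2) dx ∧ dy.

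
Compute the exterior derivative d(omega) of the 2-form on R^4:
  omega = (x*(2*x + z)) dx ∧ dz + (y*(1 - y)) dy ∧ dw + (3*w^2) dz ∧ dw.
d(omega) = 0

For a 2-form omega = sum_{i<j} g_{ij} dx_i ∧ dx_j, the exterior derivative is
  d(omega) = sum_{i<j} d(g_{ij}) ∧ dx_i ∧ dx_j = sum_{i<j, k} (∂g_{ij}/∂x_k) dx_k ∧ dx_i ∧ dx_j.
Expand each term, using dx_k ∧ dx_i ∧ dx_j = sgn(permutation) dx_{(a)} ∧ dx_{(b)} ∧ dx_{(c)} with (a < b < c) sorted:

Collecting like 3-forms: d(omega) = 0.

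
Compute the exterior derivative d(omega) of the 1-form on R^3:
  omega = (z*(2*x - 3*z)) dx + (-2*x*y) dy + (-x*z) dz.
d(omega) = (-2*y) dx ∧ dy + (-2*x + 5*z) dx ∧ dz

For a 1-form omega = sum_i f_i dx_i, the exterior derivative is
  d(omega) = sum_{i < j} (∂f_j/∂x_i - ∂f_i/∂x_j) dx_i ∧ dx_j.
  coefficient of dx ∧ dy: ∂f_2/∂x - ∂f_1/∂y = ∂(-2*x*y)/∂x - ∂(z*(2*x - 3*z))/∂y = -2*y
  coefficient of dx ∧ dz: ∂f_3/∂x - ∂f_1/∂z = ∂(-x*z)/∂x - ∂(z*(2*x - 3*z))/∂z = -2*x + 5*z
Assembling: d(omega) = (-2*y) dx ∧ dy + (-2*x + 5*z) dx ∧ dz.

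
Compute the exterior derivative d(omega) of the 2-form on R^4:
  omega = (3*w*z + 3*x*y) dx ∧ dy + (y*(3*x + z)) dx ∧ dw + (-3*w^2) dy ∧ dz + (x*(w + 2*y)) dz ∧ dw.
d(omega) = (3*w) dx ∧ dy ∧ dz + (-3*x + 2*z) dx ∧ dy ∧ dw + (w + y) dx ∧ dz ∧ dw + (-6*w + 2*x) dy ∧ dz ∧ dw

For a 2-form omega = sum_{i<j} g_{ij} dx_i ∧ dx_j, the exterior derivative is
  d(omega) = sum_{i<j} d(g_{ij}) ∧ dx_i ∧ dx_j = sum_{i<j, k} (∂g_{ij}/∂x_k) dx_k ∧ dx_i ∧ dx_j.
Expand each term, using dx_k ∧ dx_i ∧ dx_j = sgn(permutation) dx_{(a)} ∧ dx_{(b)} ∧ dx_{(c)} with (a < b < c) sorted:
  d(3*w*z + 3*x*y) includes (∂/∂z)(3*w*z + 3*x*y) dz = (3*w) dz, which multiplied by dx ∧ dy gives (3*w) dx ∧ dy ∧ dz
  d(3*w*z + 3*x*y) includes (∂/∂w)(3*w*z + 3*x*y) dw = (3*z) dw, which multiplied by dx ∧ dy gives (3*z) dx ∧ dy ∧ dw
  d(y*(3*x + z)) includes (∂/∂y)(y*(3*x + z)) dy = (3*x + z) dy, which multiplied by dx ∧ dw gives (-3*x - z) dx ∧ dy ∧ dw
  d(y*(3*x + z)) includes (∂/∂z)(y*(3*x + z)) dz = (y) dz, which multiplied by dx ∧ dw gives (-y) dx ∧ dz ∧ dw
  d(-3*w^2) includes (∂/∂w)(-3*w^2) dw = (-6*w) dw, which multiplied by dy ∧ dz gives (-6*w) dy ∧ dz ∧ dw
  d(x*(w + 2*y)) includes (∂/∂x)(x*(w + 2*y)) dx = (w + 2*y) dx, which multiplied by dz ∧ dw gives (w + 2*y) dx ∧ dz ∧ dw
  d(x*(w + 2*y)) includes (∂/∂y)(x*(w + 2*y)) dy = (2*x) dy, which multiplied by dz ∧ dw gives (2*x) dy ∧ dz ∧ dw
Collecting like 3-forms: d(omega) = (3*w) dx ∧ dy ∧ dz + (-3*x + 2*z) dx ∧ dy ∧ dw + (w + y) dx ∧ dz ∧ dw + (-6*w + 2*x) dy ∧ dz ∧ dw.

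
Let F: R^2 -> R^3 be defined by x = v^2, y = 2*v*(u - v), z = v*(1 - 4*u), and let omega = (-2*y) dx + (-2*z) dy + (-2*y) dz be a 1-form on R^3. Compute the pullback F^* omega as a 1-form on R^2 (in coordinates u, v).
F^* omega = (v^2*(32*u - 16*v - 4)) du + (4*v*(8*u^2 - 14*u*v - 2*u + 2*v^2 + 3*v)) dv

Using F^*(f dg) = (f ∘ F) d(g ∘ F), substitute each coordinate x_i by F_i(u, v) in f_i, and replace dx_i by d F_i = (∂F_i/∂u) du + (∂F_i/∂v) dv.
  For the x component: f_1(F) = 4*v*(-u + v); d F_1 = (0) du + (2*v) dv
  For the y component: f_2(F) = 2*v*(4*u - 1); d F_2 = (2*v) du + (2*u - 4*v) dv
  For the z component: f_3(F) = 4*v*(-u + v); d F_3 = (-4*v) du + (1 - 4*u) dv
Combining and collecting du, dv coefficients:
  coeff of du: v^2*(32*u - 16*v - 4)
  coeff of dv: 4*v*(8*u^2 - 14*u*v - 2*u + 2*v^2 + 3*v)
F^* omega = (v^2*(32*u - 16*v - 4)) du + (4*v*(8*u^2 - 14*u*v - 2*u + 2*v^2 + 3*v)) dv.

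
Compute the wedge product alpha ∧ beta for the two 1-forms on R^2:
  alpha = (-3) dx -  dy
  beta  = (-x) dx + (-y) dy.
alpha ∧ beta = (-x + 3*y) dx ∧ dy

Distribute the wedge, using dx_i ∧ dx_j = -dx_j ∧ dx_i and dx_i ∧ dx_i = 0. For each pair (i, j) with i < j, the coefficient of dx_i ∧ dx_j in alpha ∧ beta is (alpha_i * beta_j - alpha_j * beta_i). Collecting: alpha ∧ beta = (-x + 3*y) dx ∧ dy.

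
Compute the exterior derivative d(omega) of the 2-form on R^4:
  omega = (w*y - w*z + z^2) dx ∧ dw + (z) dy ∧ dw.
d(omega) = (-w) dx ∧ dy ∧ dw + (w - 2*z) dx ∧ dz ∧ dw + (-1) dy ∧ dz ∧ dw

For a 2-form omega = sum_{i<j} g_{ij} dx_i ∧ dx_j, the exterior derivative is
  d(omega) = sum_{i<j} d(g_{ij}) ∧ dx_i ∧ dx_j = sum_{i<j, k} (∂g_{ij}/∂x_k) dx_k ∧ dx_i ∧ dx_j.
Expand each term, using dx_k ∧ dx_i ∧ dx_j = sgn(permutation) dx_{(a)} ∧ dx_{(b)} ∧ dx_{(c)} with (a < b < c) sorted:
  d(w*y - w*z + z^2) includes (∂/∂y)(w*y - w*z + z^2) dy = (w) dy, which multiplied by dx ∧ dw gives (-w) dx ∧ dy ∧ dw
  d(w*y - w*z + z^2) includes (∂/∂z)(w*y - w*z + z^2) dz = (-w + 2*z) dz, which multiplied by dx ∧ dw gives (w - 2*z) dx ∧ dz ∧ dw
  d(z) includes (∂/∂z)(z) dz = (1) dz, which multiplied by dy ∧ dw gives (-1) dy ∧ dz ∧ dw
Collecting like 3-forms: d(omega) = (-w) dx ∧ dy ∧ dw + (w - 2*z) dx ∧ dz ∧ dw + (-1) dy ∧ dz ∧ dw.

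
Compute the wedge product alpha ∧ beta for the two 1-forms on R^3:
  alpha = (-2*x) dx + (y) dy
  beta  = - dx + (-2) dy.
alpha ∧ beta = (4*x + y) dx ∧ dy

Distribute the wedge, using dx_i ∧ dx_j = -dx_j ∧ dx_i and dx_i ∧ dx_i = 0. For each pair (i, j) with i < j, the coefficient of dx_i ∧ dx_j in alpha ∧ beta is (alpha_i * beta_j - alpha_j * beta_i). Collecting: alpha ∧ beta = (4*x + y) dx ∧ dy.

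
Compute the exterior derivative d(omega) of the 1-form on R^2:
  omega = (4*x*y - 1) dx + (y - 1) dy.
d(omega) = (-4*x) dx ∧ dy

For a 1-form omega = sum_i f_i dx_i, the exterior derivative is
  d(omega) = sum_{i < j} (∂f_j/∂x_i - ∂f_i/∂x_j) dx_i ∧ dx_j.
  coefficient of dx ∧ dy: ∂f_2/∂x - ∂f_1/∂y = ∂(y - 1)/∂x - ∂(4*x*y - 1)/∂y = -4*x
Assembling: d(omega) = (-4*x) dx ∧ dy.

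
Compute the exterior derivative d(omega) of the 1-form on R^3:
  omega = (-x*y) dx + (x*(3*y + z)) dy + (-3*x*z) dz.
d(omega) = (x + 3*y + z) dx ∧ dy + (-3*z) dx ∧ dz + (-x) dy ∧ dz

For a 1-form omega = sum_i f_i dx_i, the exterior derivative is
  d(omega) = sum_{i < j} (∂f_j/∂x_i - ∂f_i/∂x_j) dx_i ∧ dx_j.
  coefficient of dx ∧ dy: ∂f_2/∂x - ∂f_1/∂y = ∂(x*(3*y + z))/∂x - ∂(-x*y)/∂y = x + 3*y + z
  coefficient of dx ∧ dz: ∂f_3/∂x - ∂f_1/∂z = ∂(-3*x*z)/∂x - ∂(-x*y)/∂z = -3*z
  coefficient of dy ∧ dz: ∂f_3/∂y - ∂f_2/∂z = ∂(-3*x*z)/∂y - ∂(x*(3*y + z))/∂z = -x
Assembling: d(omega) = (x + 3*y + z) dx ∧ dy + (-3*z) dx ∧ dz + (-x) dy ∧ dz.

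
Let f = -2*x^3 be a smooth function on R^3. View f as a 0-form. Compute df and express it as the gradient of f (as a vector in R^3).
df = (-6*x^2) dx + (0) dy + (0) dz; grad f = (-6*x^2, 0, 0)

For a 0-form f, d f = (∂f/∂x) dx + (∂f/∂y) dy + (∂f/∂z) dz. The components of the vector representation are exactly the entries of grad f in Cartesian coordinates:
  ∂f/∂x = -6*x^2
  ∂f/∂y = 0
  ∂f/∂z = 0.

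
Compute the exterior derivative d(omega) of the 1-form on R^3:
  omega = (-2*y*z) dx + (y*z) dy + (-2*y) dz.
d(omega) = (2*z) dx ∧ dy + (2*y) dx ∧ dz + (-y - 2) dy ∧ dz

For a 1-form omega = sum_i f_i dx_i, the exterior derivative is
  d(omega) = sum_{i < j} (∂f_j/∂x_i - ∂f_i/∂x_j) dx_i ∧ dx_j.
  coefficient of dx ∧ dy: ∂f_2/∂x - ∂f_1/∂y = ∂(y*z)/∂x - ∂(-2*y*z)/∂y = 2*z
  coefficient of dx ∧ dz: ∂f_3/∂x - ∂f_1/∂z = ∂(-2*y)/∂x - ∂(-2*y*z)/∂z = 2*y
  coefficient of dy ∧ dz: ∂f_3/∂y - ∂f_2/∂z = ∂(-2*y)/∂y - ∂(y*z)/∂z = -y - 2
Assembling: d(omega) = (2*z) dx ∧ dy + (2*y) dx ∧ dz + (-y - 2) dy ∧ dz.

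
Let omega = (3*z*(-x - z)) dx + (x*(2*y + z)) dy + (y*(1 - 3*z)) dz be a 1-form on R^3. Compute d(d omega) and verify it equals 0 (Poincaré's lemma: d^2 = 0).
d(d omega) = 0

Step 1: d omega = sum_{i<j} (∂f_j/∂x_i - ∂f_i/∂x_j) dx_i ∧ dx_j:
  coeff of dx ∧ dy: 2*y + z
  coeff of dx ∧ dz: 3*x + 6*z
  coeff of dy ∧ dz: -x - 3*z + 1
Step 2: Apply d again to each 2-form coefficient. The only possible 3-form in R^3 is dx ∧ dy ∧ dz, with coefficient
  ∂(coeff of dy∧dz)/∂x - ∂(coeff of dx∧dz)/∂y + ∂(coeff of dx∧dy)/∂z
  = ∂/∂x (-x - 3*z + 1) - ∂/∂y (3*x + 6*z) + ∂/∂z (2*y + z).
Each of these terms simplifies to sums of mixed partials that cancel in pairs. The result is 0 (by equality of mixed partials for smooth functions — Schwarz / Clairaut).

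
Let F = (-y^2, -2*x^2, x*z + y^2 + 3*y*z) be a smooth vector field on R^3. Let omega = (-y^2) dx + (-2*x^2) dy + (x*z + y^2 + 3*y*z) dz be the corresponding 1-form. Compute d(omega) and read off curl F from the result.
d(omega) = (2*y + 3*z) dy ∧ dz + (-z) dz ∧ dx + (-4*x + 2*y) dx ∧ dy; curl F = (2*y + 3*z, -z, -4*x + 2*y)

d omega = sum_{i<j} (∂f_j/∂x_i - ∂f_i/∂x_j) dx_i ∧ dx_j. Under the identification (dy ∧ dz, dz ∧ dx, dx ∧ dy) ↔ (e_x, e_y, e_z), the coefficients are exactly the components of curl F. Compute:
  ∂R/∂y - ∂Q/∂z = (2*y + 3*z) - (0) = 2*y + 3*z
  ∂P/∂z - ∂R/∂x = (0) - (z) = -z
  ∂Q/∂x - ∂P/∂y = (-4*x) - (-2*y) = -4*x + 2*y.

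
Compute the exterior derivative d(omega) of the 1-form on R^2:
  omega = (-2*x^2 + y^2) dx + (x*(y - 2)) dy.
d(omega) = (-y - 2) dx ∧ dy

For a 1-form omega = sum_i f_i dx_i, the exterior derivative is
  d(omega) = sum_{i < j} (∂f_j/∂x_i - ∂f_i/∂x_j) dx_i ∧ dx_j.
  coefficient of dx ∧ dy: ∂f_2/∂x - ∂f_1/∂y = ∂(x*(y - 2))/∂x - ∂(-2*x^2 + y^2)/∂y = -y - 2
Assembling: d(omega) = (-y - 2) dx ∧ dy.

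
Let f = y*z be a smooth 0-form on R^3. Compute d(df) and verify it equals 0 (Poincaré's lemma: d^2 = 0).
d(df) = 0

Step 1: df = sum_i (∂f/∂x_i) dx_i = (0) dx + (z) dy + (y) dz.
Step 2: Apply d again. Using the 1-form formula, the coefficient of dx ∧ dy in d(df) is ∂^2 f/∂x ∂y - ∂^2 f/∂y ∂x = (0) - (0) = 0 (equality of mixed partials for smooth f).
Similarly for dx ∧ dz and dy ∧ dz — all coefficients vanish. So d(df) = 0.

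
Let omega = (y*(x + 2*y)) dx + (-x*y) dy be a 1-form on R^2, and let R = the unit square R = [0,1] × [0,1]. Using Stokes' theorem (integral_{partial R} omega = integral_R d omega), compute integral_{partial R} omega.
integral_(partial R) omega = -3

Stokes: integral_partial_R omega = integral_R d omega with d omega = (∂Q/∂x - ∂P/∂y) dx ∧ dy.
  ∂Q/∂x = -y
  ∂P/∂y = x + 4*y
  integrand = ∂Q/∂x - ∂P/∂y = -x - 5*y.
Integrating over R: integral_0^1 integral_0^1 (-x - 5*y) dx dy = -3.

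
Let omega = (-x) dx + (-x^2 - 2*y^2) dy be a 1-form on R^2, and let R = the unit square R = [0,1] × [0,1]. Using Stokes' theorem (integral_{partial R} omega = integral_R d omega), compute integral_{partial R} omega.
integral_(partial R) omega = -1

Stokes: integral_partial_R omega = integral_R d omega with d omega = (∂Q/∂x - ∂P/∂y) dx ∧ dy.
  ∂Q/∂x = -2*x
  ∂P/∂y = 0
  integrand = ∂Q/∂x - ∂P/∂y = -2*x.
Integrating over R: integral_0^1 integral_0^1 (-2*x) dx dy = -1.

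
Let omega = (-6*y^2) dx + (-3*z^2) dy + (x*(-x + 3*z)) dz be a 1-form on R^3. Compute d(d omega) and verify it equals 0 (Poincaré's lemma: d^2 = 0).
d(d omega) = 0

Step 1: d omega = sum_{i<j} (∂f_j/∂x_i - ∂f_i/∂x_j) dx_i ∧ dx_j:
  coeff of dx ∧ dy: 12*y
  coeff of dx ∧ dz: -2*x + 3*z
  coeff of dy ∧ dz: 6*z
Step 2: Apply d again to each 2-form coefficient. The only possible 3-form in R^3 is dx ∧ dy ∧ dz, with coefficient
  ∂(coeff of dy∧dz)/∂x - ∂(coeff of dx∧dz)/∂y + ∂(coeff of dx∧dy)/∂z
  = ∂/∂x (6*z) - ∂/∂y (-2*x + 3*z) + ∂/∂z (12*y).
Each of these terms simplifies to sums of mixed partials that cancel in pairs. The result is 0 (by equality of mixed partials for smooth functions — Schwarz / Clairaut).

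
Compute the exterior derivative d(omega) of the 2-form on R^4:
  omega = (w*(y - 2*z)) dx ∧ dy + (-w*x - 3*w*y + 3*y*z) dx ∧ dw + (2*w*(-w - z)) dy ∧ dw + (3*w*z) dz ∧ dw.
d(omega) = (-2*w) dx ∧ dy ∧ dz + (3*w + y - 5*z) dx ∧ dy ∧ dw + (-3*y) dx ∧ dz ∧ dw + (2*w) dy ∧ dz ∧ dw

For a 2-form omega = sum_{i<j} g_{ij} dx_i ∧ dx_j, the exterior derivative is
  d(omega) = sum_{i<j} d(g_{ij}) ∧ dx_i ∧ dx_j = sum_{i<j, k} (∂g_{ij}/∂x_k) dx_k ∧ dx_i ∧ dx_j.
Expand each term, using dx_k ∧ dx_i ∧ dx_j = sgn(permutation) dx_{(a)} ∧ dx_{(b)} ∧ dx_{(c)} with (a < b < c) sorted:
  d(w*(y - 2*z)) includes (∂/∂z)(w*(y - 2*z)) dz = (-2*w) dz, which multiplied by dx ∧ dy gives (-2*w) dx ∧ dy ∧ dz
  d(w*(y - 2*z)) includes (∂/∂w)(w*(y - 2*z)) dw = (y - 2*z) dw, which multiplied by dx ∧ dy gives (y - 2*z) dx ∧ dy ∧ dw
  d(-w*x - 3*w*y + 3*y*z) includes (∂/∂y)(-w*x - 3*w*y + 3*y*z) dy = (-3*w + 3*z) dy, which multiplied by dx ∧ dw gives (3*w - 3*z) dx ∧ dy ∧ dw
  d(-w*x - 3*w*y + 3*y*z) includes (∂/∂z)(-w*x - 3*w*y + 3*y*z) dz = (3*y) dz, which multiplied by dx ∧ dw gives (-3*y) dx ∧ dz ∧ dw
  d(2*w*(-w - z)) includes (∂/∂z)(2*w*(-w - z)) dz = (-2*w) dz, which multiplied by dy ∧ dw gives (2*w) dy ∧ dz ∧ dw
Collecting like 3-forms: d(omega) = (-2*w) dx ∧ dy ∧ dz + (3*w + y - 5*z) dx ∧ dy ∧ dw + (-3*y) dx ∧ dz ∧ dw + (2*w) dy ∧ dz ∧ dw.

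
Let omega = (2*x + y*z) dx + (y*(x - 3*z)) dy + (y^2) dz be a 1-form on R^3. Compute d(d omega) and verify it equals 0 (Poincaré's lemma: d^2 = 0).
d(d omega) = 0

Step 1: d omega = sum_{i<j} (∂f_j/∂x_i - ∂f_i/∂x_j) dx_i ∧ dx_j:
  coeff of dx ∧ dy: y - z
  coeff of dx ∧ dz: -y
  coeff of dy ∧ dz: 5*y
Step 2: Apply d again to each 2-form coefficient. The only possible 3-form in R^3 is dx ∧ dy ∧ dz, with coefficient
  ∂(coeff of dy∧dz)/∂x - ∂(coeff of dx∧dz)/∂y + ∂(coeff of dx∧dy)/∂z
  = ∂/∂x (5*y) - ∂/∂y (-y) + ∂/∂z (y - z).
Each of these terms simplifies to sums of mixed partials that cancel in pairs. The result is 0 (by equality of mixed partials for smooth functions — Schwarz / Clairaut).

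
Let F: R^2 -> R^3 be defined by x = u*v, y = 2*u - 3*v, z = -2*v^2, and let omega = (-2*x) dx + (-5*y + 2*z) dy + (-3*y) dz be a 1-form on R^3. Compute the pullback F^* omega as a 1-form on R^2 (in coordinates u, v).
F^* omega = (-2*u*v^2 - 20*u - 8*v^2 + 30*v) du + (-2*u^2*v + 24*u*v + 30*u - 24*v^2 - 45*v) dv

Using F^*(f dg) = (f ∘ F) d(g ∘ F), substitute each coordinate x_i by F_i(u, v) in f_i, and replace dx_i by d F_i = (∂F_i/∂u) du + (∂F_i/∂v) dv.
  For the x component: f_1(F) = -2*u*v; d F_1 = (v) du + (u) dv
  For the y component: f_2(F) = -10*u - 4*v^2 + 15*v; d F_2 = (2) du + (-3) dv
  For the z component: f_3(F) = -6*u + 9*v; d F_3 = (0) du + (-4*v) dv
Combining and collecting du, dv coefficients:
  coeff of du: -2*u*v^2 - 20*u - 8*v^2 + 30*v
  coeff of dv: -2*u^2*v + 24*u*v + 30*u - 24*v^2 - 45*v
F^* omega = (-2*u*v^2 - 20*u - 8*v^2 + 30*v) du + (-2*u^2*v + 24*u*v + 30*u - 24*v^2 - 45*v) dv.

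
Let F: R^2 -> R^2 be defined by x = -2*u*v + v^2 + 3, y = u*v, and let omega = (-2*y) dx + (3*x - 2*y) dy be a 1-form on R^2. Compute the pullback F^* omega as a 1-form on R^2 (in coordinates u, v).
F^* omega = (v*(-4*u*v + 3*v^2 + 9)) du + (u*(-4*u*v - v^2 + 9)) dv

Using F^*(f dg) = (f ∘ F) d(g ∘ F), substitute each coordinate x_i by F_i(u, v) in f_i, and replace dx_i by d F_i = (∂F_i/∂u) du + (∂F_i/∂v) dv.
  For the x component: f_1(F) = -2*u*v; d F_1 = (-2*v) du + (-2*u + 2*v) dv
  For the y component: f_2(F) = -8*u*v + 3*v^2 + 9; d F_2 = (v) du + (u) dv
Combining and collecting du, dv coefficients:
  coeff of du: v*(-4*u*v + 3*v^2 + 9)
  coeff of dv: u*(-4*u*v - v^2 + 9)
F^* omega = (v*(-4*u*v + 3*v^2 + 9)) du + (u*(-4*u*v - v^2 + 9)) dv.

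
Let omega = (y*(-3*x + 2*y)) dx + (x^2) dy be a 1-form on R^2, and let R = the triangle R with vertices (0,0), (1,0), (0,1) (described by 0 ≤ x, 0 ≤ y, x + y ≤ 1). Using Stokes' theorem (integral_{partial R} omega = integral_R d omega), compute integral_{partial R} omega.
integral_(partial R) omega = 1/6

Stokes: integral_partial_R omega = integral_R d omega with d omega = (∂Q/∂x - ∂P/∂y) dx ∧ dy.
  ∂Q/∂x = 2*x
  ∂P/∂y = -3*x + 4*y
  integrand = ∂Q/∂x - ∂P/∂y = 5*x - 4*y.
Integrating over R: integral_0^1 integral_0^{1-x} (5*x - 4*y) dy dx = 1/6.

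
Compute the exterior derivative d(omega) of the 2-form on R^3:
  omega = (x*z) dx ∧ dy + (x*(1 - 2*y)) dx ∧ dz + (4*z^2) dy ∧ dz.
d(omega) = (3*x) dx ∧ dy ∧ dz

For a 2-form omega = sum_{i<j} g_{ij} dx_i ∧ dx_j, the exterior derivative is
  d(omega) = sum_{i<j} d(g_{ij}) ∧ dx_i ∧ dx_j = sum_{i<j, k} (∂g_{ij}/∂x_k) dx_k ∧ dx_i ∧ dx_j.
Expand each term, using dx_k ∧ dx_i ∧ dx_j = sgn(permutation) dx_{(a)} ∧ dx_{(b)} ∧ dx_{(c)} with (a < b < c) sorted:
  d(x*z) includes (∂/∂z)(x*z) dz = (x) dz, which multiplied by dx ∧ dy gives (x) dx ∧ dy ∧ dz
  d(x*(1 - 2*y)) includes (∂/∂y)(x*(1 - 2*y)) dy = (-2*x) dy, which multiplied by dx ∧ dz gives (2*x) dx ∧ dy ∧ dz
Collecting like 3-forms: d(omega) = (3*x) dx ∧ dy ∧ dz.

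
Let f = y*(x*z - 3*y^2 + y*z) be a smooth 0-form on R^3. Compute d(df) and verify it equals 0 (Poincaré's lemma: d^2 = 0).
d(df) = 0

Step 1: df = sum_i (∂f/∂x_i) dx_i = (y*z) dx + (x*z - 9*y^2 + 2*y*z) dy + (y*(x + y)) dz.
Step 2: Apply d again. Using the 1-form formula, the coefficient of dx ∧ dy in d(df) is ∂^2 f/∂x ∂y - ∂^2 f/∂y ∂x = (z) - (z) = 0 (equality of mixed partials for smooth f).
Similarly for dx ∧ dz and dy ∧ dz — all coefficients vanish. So d(df) = 0.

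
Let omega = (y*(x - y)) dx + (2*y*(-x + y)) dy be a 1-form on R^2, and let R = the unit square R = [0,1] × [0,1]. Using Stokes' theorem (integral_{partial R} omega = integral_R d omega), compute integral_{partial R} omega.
integral_(partial R) omega = -1/2

Stokes: integral_partial_R omega = integral_R d omega with d omega = (∂Q/∂x - ∂P/∂y) dx ∧ dy.
  ∂Q/∂x = -2*y
  ∂P/∂y = x - 2*y
  integrand = ∂Q/∂x - ∂P/∂y = -x.
Integrating over R: integral_0^1 integral_0^1 (-x) dx dy = -1/2.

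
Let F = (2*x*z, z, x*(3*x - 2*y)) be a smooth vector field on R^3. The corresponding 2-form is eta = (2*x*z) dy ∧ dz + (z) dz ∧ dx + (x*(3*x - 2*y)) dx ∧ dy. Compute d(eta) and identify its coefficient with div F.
d(eta) = (2*z) dx ∧ dy ∧ dz; div F = 2*z

For a 2-form in R^3 of the form above, applying d gives a 3-form with coefficient ∂P/∂x + ∂Q/∂y + ∂R/∂z:
  ∂P/∂x = 2*z
  ∂Q/∂y = 0
  ∂R/∂z = 0
Sum = 2*z, which is exactly div F.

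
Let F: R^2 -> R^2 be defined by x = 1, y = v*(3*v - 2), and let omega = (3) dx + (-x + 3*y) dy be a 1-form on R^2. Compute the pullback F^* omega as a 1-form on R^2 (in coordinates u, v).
F^* omega = (54*v^3 - 54*v^2 + 6*v + 2) dv

Using F^*(f dg) = (f ∘ F) d(g ∘ F), substitute each coordinate x_i by F_i(u, v) in f_i, and replace dx_i by d F_i = (∂F_i/∂u) du + (∂F_i/∂v) dv.
  For the x component: f_1(F) = 3; d F_1 = (0) du + (0) dv
  For the y component: f_2(F) = 9*v^2 - 6*v - 1; d F_2 = (0) du + (6*v - 2) dv
Combining and collecting du, dv coefficients:
  coeff of du: 0
  coeff of dv: 54*v^3 - 54*v^2 + 6*v + 2
F^* omega = (54*v^3 - 54*v^2 + 6*v + 2) dv.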